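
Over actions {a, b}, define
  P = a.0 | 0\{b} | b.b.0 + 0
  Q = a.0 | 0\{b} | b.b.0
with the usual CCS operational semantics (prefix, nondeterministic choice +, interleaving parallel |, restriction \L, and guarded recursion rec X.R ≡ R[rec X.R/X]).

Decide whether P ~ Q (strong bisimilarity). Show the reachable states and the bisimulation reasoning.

LTS(P): 6 reachable states
  m0 = a.0 | 0\{b} | b.b.0 + 0 has moves ··a··> m1, ··b··> m2
  m1 = 0 | 0\{b} | b.b.0 has moves ··b··> m3
  m2 = a.0 | 0\{b} | b.0 has moves ··a··> m3, ··b··> m4
  m3 = 0 | 0\{b} | b.0 has moves ··b··> m5
  m4 = a.0 | 0\{b} | 0 has moves ··a··> m5
  m5 = 0 | 0\{b} | 0 has moves stopped
LTS(Q): 6 reachable states
  n0 = a.0 | 0\{b} | b.b.0 has moves ··a··> n1, ··b··> n2
  n1 = 0 | 0\{b} | b.b.0 has moves ··b··> n3
  n2 = a.0 | 0\{b} | b.0 has moves ··a··> n3, ··b··> n4
  n3 = 0 | 0\{b} | b.0 has moves ··b··> n5
  n4 = a.0 | 0\{b} | 0 has moves ··a··> n5
  n5 = 0 | 0\{b} | 0 has moves stopped
Bisimilarity quotient blocks:
  B0 = {m0, n0}
  B1 = {m1, n1}
  B2 = {m3, n3}
  B3 = {m5, n5}
  B4 = {m2, n2}
  B5 = {m4, n4}
m0 ∈ B0, n0 ∈ B0 → same block

YES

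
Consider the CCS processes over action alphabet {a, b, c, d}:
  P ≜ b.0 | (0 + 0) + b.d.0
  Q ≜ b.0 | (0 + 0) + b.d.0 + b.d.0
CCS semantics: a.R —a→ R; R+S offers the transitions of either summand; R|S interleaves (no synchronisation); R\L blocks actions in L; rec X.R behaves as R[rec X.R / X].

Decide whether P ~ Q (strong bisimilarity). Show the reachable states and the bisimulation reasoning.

YES

Reachable graph of P (4 states):
  p0 = b.0 | (0 + 0) + b.d.0 → --b--▸ p1, --b--▸ p2
  p1 = 0 | (0 + 0) → (no moves)
  p2 = d.0 → --d--▸ p3
  p3 = 0 → (no moves)
Reachable graph of Q (4 states):
  q0 = b.0 | (0 + 0) + b.d.0 + b.d.0 → --b--▸ q1, --b--▸ q2
  q1 = 0 | (0 + 0) → (no moves)
  q2 = d.0 → --d--▸ q3
  q3 = 0 → (no moves)
Coarsest stable partition (strong bisimilarity classes):
  B0 = {p0, q0}
  B1 = {p1, p3, q1, q3}
  B2 = {p2, q2}
p0 ∈ B0, q0 ∈ B0 → same block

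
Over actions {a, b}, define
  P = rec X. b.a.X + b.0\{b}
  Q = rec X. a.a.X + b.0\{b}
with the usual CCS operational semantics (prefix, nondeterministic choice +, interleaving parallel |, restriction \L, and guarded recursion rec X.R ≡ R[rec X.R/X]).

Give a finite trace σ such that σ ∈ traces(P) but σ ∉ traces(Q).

ba

Reachable graph of P (3 states):
  p0 = rec X. b.a.X + b.0\{b} → -b-> p1, -b-> p2
  p1 = 0\{b} → stopped
  p2 = a.(rec X. b.a.X + b.0\{b}) → -a-> p0
Reachable graph of Q (3 states):
  q0 = rec X. a.a.X + b.0\{b} → -a-> q1, -b-> q2
  q1 = a.(rec X. a.a.X + b.0\{b}) → -a-> q0
  q2 = 0\{b} → stopped
Run σ = ⟨ba⟩ on P: start {p0}
  [1] b ⇒ {p1, p2}
  [2] a ⇒ {p0}
  — P admits the full trace.
Run σ = ⟨ba⟩ on Q: start {q0}
  [1] b ⇒ {q2}
  [2] a ⇒ no successor for Q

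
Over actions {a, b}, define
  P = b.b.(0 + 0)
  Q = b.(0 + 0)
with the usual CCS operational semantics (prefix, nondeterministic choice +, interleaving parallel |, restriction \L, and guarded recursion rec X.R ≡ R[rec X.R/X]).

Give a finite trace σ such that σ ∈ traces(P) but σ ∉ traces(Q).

LTS(P): 3 reachable states
  s0 = b.b.(0 + 0) ⊢ --b--▸ s1
  s1 = b.(0 + 0) ⊢ --b--▸ s2
  s2 = 0 + 0 ⊢ stopped
LTS(Q): 2 reachable states
  t0 = b.(0 + 0) ⊢ --b--▸ t1
  t1 = 0 + 0 ⊢ stopped
Run σ = ⟨bb⟩ on P: start {s0}
  after b @ step 1: {s1}
  after b @ step 2: {s2}
  ✓ P
Run σ = ⟨bb⟩ on Q: start {t0}
  after b @ step 1: {t1}
  after b @ step 2: no successor for Q

bb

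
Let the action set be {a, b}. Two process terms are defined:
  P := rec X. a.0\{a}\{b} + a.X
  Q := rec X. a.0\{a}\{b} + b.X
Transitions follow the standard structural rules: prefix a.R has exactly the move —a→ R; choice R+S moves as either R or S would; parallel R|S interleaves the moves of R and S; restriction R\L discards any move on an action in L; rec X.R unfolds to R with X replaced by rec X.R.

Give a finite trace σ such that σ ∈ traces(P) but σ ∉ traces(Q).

aa

Reachable graph of P (2 states):
  u0 = rec X. a.0\{a}\{b} + a.X ⊢ ··a··> u0, ··a··> u1
  u1 = 0\{a}\{b} ⊢ stopped
Reachable graph of Q (2 states):
  v0 = rec X. a.0\{a}\{b} + b.X ⊢ ··a··> v1, ··b··> v0
  v1 = 0\{a}\{b} ⊢ stopped
Executing aa from P (initial set {u0}):
  step 1 (a): {u0, u1}
  step 2 (a): {u0, u1}
  P completes σ.
Executing aa from Q (initial set {v0}):
  step 1 (a): {v1}
  step 2 (a): ∅  — Q cannot continue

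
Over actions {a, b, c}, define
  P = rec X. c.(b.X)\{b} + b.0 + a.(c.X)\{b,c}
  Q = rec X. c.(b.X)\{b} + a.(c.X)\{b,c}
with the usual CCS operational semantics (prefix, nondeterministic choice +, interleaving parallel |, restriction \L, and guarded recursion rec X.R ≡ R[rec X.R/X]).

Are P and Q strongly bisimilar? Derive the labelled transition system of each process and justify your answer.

P ≁ Q

P's transition system — 4 states:
  u0 = rec X. c.(b.X)\{b} + b.0 + a.(c.X)\{b,c} | =a=> u1, =b=> u2, =c=> u3
  u1 = (c.(rec X. c.(b.X)\{b} + b.0 + a.(c.X)\{b,c}))\{b,c} | (no moves)
  u2 = 0 | (no moves)
  u3 = (b.(rec X. c.(b.X)\{b} + b.0 + a.(c.X)\{b,c}))\{b} | (no moves)
Q's transition system — 3 states:
  v0 = rec X. c.(b.X)\{b} + a.(c.X)\{b,c} | =a=> v1, =c=> v2
  v1 = (c.(rec X. c.(b.X)\{b} + a.(c.X)\{b,c}))\{b,c} | (no moves)
  v2 = (b.(rec X. c.(b.X)\{b} + a.(c.X)\{b,c}))\{b} | (no moves)
Partition-refinement fixed point:
  B0 = {u0}
  B1 = {u1, u2, u3, v1, v2}
  B2 = {v0}
u0 ∈ B0, v0 ∈ B2 → different blocks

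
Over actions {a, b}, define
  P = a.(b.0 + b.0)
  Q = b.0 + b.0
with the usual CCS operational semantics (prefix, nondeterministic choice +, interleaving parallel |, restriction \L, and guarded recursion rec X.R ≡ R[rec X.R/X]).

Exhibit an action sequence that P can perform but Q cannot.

a

Reachable graph of P (3 states):
  p0 = a.(b.0 + b.0) has moves =a=> p1
  p1 = b.0 + b.0 has moves =b=> p2
  p2 = 0 has moves ∅
Reachable graph of Q (2 states):
  q0 = b.0 + b.0 has moves =b=> q1
  q1 = 0 has moves ∅
Trace ⟨a⟩ through P, begin at {p0}:
  after a @ step 1: {p1}
  P completes σ.
Trace ⟨a⟩ through Q, begin at {q0}:
  after a @ step 1: no successor for Q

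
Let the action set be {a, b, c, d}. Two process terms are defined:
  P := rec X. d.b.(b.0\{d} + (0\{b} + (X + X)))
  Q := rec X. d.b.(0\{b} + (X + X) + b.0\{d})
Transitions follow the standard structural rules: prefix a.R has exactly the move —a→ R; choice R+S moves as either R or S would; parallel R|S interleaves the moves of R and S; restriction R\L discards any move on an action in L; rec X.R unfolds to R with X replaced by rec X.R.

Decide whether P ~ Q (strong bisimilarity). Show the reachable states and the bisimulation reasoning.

bisimilar

P's transition system — 4 states:
  s0 = rec X. d.b.(b.0\{d} + (0\{b} + (X + X))) :: -d-> s1
  s1 = b.(b.0\{d} + (0\{b} + ((rec X. d.b.(b.0\{d} + (0\{b} + (X + X)))) + (rec X. d.b.(b.0\{d} + (0\{b} + (X + X))))))) :: -b-> s2
  s2 = b.0\{d} + (0\{b} + ((rec X. d.b.(b.0\{d} + (0\{b} + (X + X)))) + (rec X. d.b.(b.0\{d} + (0\{b} + (X + X)))))) :: -b-> s3, -d-> s1
  s3 = 0\{d} :: (no moves)
Q's transition system — 4 states:
  t0 = rec X. d.b.(0\{b} + (X + X) + b.0\{d}) :: -d-> t1
  t1 = b.(0\{b} + ((rec X. d.b.(0\{b} + (X + X) + b.0\{d})) + (rec X. d.b.(0\{b} + (X + X) + b.0\{d}))) + b.0\{d}) :: -b-> t2
  t2 = 0\{b} + ((rec X. d.b.(0\{b} + (X + X) + b.0\{d})) + (rec X. d.b.(0\{b} + (X + X) + b.0\{d}))) + b.0\{d} :: -b-> t3, -d-> t1
  t3 = 0\{d} :: (no moves)
Coarsest stable partition (strong bisimilarity classes):
  B0 = {s0, t0}
  B1 = {s1, t1}
  B2 = {s2, t2}
  B3 = {s3, t3}
s0 ∈ B0, t0 ∈ B0 → same block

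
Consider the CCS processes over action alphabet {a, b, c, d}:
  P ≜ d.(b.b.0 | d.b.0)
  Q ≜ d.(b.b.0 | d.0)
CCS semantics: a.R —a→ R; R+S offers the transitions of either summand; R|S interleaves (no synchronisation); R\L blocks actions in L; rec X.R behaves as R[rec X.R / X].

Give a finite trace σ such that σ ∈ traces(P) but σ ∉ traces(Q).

dbbdb

P's transition system — 10 states:
  s0 = d.(b.b.0 | d.b.0) → -d-> s1
  s1 = b.b.0 | d.b.0 → -b-> s2, -d-> s3
  s2 = b.0 | d.b.0 → -b-> s4, -d-> s5
  s3 = b.b.0 | b.0 → -b-> s5, -b-> s6
  s4 = 0 | d.b.0 → -d-> s7
  s5 = b.0 | b.0 → -b-> s7, -b-> s8
  s6 = b.b.0 | 0 → -b-> s8
  s7 = 0 | b.0 → -b-> s9
  s8 = b.0 | 0 → -b-> s9
  s9 = 0 | 0 → deadlocked
Q's transition system — 7 states:
  t0 = d.(b.b.0 | d.0) → -d-> t1
  t1 = b.b.0 | d.0 → -b-> t2, -d-> t3
  t2 = b.0 | d.0 → -b-> t4, -d-> t5
  t3 = b.b.0 | 0 → -b-> t5
  t4 = 0 | d.0 → -d-> t6
  t5 = b.0 | 0 → -b-> t6
  t6 = 0 | 0 → deadlocked
Executing dbbdb from P (initial set {s0}):
  [1] d ⇒ {s1}
  [2] b ⇒ {s2}
  [3] b ⇒ {s4}
  [4] d ⇒ {s7}
  [5] b ⇒ {s9}
  P completes σ.
Executing dbbdb from Q (initial set {t0}):
  [1] d ⇒ {t1}
  [2] b ⇒ {t2}
  [3] b ⇒ {t4}
  [4] d ⇒ {t6}
  [5] b ⇒ no successor for Q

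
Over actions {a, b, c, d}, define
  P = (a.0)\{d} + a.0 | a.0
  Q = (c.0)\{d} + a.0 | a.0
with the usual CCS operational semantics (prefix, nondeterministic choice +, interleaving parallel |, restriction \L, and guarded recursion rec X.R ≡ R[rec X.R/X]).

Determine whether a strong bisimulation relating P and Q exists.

not bisimilar

P's transition system — 5 states:
  u0 = (a.0)\{d} + a.0 | a.0 ⊢ =a=> u1, =a=> u2, =a=> u3
  u1 = 0 | a.0 ⊢ =a=> u4
  u2 = 0\{d} ⊢ ·
  u3 = a.0 | 0 ⊢ =a=> u4
  u4 = 0 | 0 ⊢ ·
Q's transition system — 5 states:
  v0 = (c.0)\{d} + a.0 | a.0 ⊢ =a=> v1, =a=> v2, =c=> v3
  v1 = 0 | a.0 ⊢ =a=> v4
  v2 = a.0 | 0 ⊢ =a=> v4
  v3 = 0\{d} ⊢ ·
  v4 = 0 | 0 ⊢ ·
Coarsest stable partition (strong bisimilarity classes):
  B0 = {u0}
  B1 = {u1, u3, v1, v2}
  B2 = {u2, u4, v3, v4}
  B3 = {v0}
u0 ∈ B0, v0 ∈ B3 → different blocks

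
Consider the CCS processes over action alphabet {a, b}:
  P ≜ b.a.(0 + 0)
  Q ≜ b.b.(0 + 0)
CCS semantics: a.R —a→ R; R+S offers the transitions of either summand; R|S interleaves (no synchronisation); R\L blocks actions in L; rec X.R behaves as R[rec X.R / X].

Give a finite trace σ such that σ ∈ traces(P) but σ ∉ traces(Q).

ba

P's transition system — 3 states:
  m0 = b.a.(0 + 0) | --b--▸ m1
  m1 = a.(0 + 0) | --a--▸ m2
  m2 = 0 + 0 | ∅
Q's transition system — 3 states:
  n0 = b.b.(0 + 0) | --b--▸ n1
  n1 = b.(0 + 0) | --b--▸ n2
  n2 = 0 + 0 | ∅
Run σ = ⟨ba⟩ on P: start {m0}
  after b @ step 1: {m1}
  after a @ step 2: {m2}
  P completes σ.
Run σ = ⟨ba⟩ on Q: start {n0}
  after b @ step 1: {n1}
  after a @ step 2: ∅  — Q cannot continue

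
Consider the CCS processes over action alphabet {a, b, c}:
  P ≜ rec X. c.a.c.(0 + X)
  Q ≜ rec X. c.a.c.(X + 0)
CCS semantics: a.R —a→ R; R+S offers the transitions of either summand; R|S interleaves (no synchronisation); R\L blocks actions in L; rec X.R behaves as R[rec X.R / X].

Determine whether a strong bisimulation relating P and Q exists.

bisimilar

Reachable graph of P (4 states):
  u0 = rec X. c.a.c.(0 + X) | --c--▸ u1
  u1 = a.c.(0 + (rec X. c.a.c.(0 + X))) | --a--▸ u2
  u2 = c.(0 + (rec X. c.a.c.(0 + X))) | --c--▸ u3
  u3 = 0 + (rec X. c.a.c.(0 + X)) | --c--▸ u1
Reachable graph of Q (4 states):
  v0 = rec X. c.a.c.(X + 0) | --c--▸ v1
  v1 = a.c.((rec X. c.a.c.(X + 0)) + 0) | --a--▸ v2
  v2 = c.((rec X. c.a.c.(X + 0)) + 0) | --c--▸ v3
  v3 = (rec X. c.a.c.(X + 0)) + 0 | --c--▸ v1
Partition-refinement fixed point:
  B0 = {u0, u3, v0, v3}
  B1 = {u1, v1}
  B2 = {u2, v2}
u0 ∈ B0, v0 ∈ B0 → same block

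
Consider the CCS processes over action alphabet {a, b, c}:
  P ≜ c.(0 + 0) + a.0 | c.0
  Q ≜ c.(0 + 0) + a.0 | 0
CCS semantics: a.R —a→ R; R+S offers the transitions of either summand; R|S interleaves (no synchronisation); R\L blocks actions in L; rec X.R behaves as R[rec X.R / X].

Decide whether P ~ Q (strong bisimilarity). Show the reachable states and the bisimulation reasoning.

P's transition system — 5 states:
  p0 = c.(0 + 0) + a.0 | c.0 → ··a··> p1, ··c··> p2, ··c··> p3
  p1 = 0 | c.0 → ··c··> p4
  p2 = 0 + 0 → stopped
  p3 = a.0 | 0 → ··a··> p4
  p4 = 0 | 0 → stopped
Q's transition system — 3 states:
  q0 = c.(0 + 0) + a.0 | 0 → ··a··> q1, ··c··> q2
  q1 = 0 | 0 → stopped
  q2 = 0 + 0 → stopped
Partition-refinement fixed point:
  B0 = {p0}
  B1 = {p1}
  B2 = {p2, p4, q1, q2}
  B3 = {p3}
  B4 = {q0}
p0 ∈ B0, q0 ∈ B4 → different blocks

P ≁ Q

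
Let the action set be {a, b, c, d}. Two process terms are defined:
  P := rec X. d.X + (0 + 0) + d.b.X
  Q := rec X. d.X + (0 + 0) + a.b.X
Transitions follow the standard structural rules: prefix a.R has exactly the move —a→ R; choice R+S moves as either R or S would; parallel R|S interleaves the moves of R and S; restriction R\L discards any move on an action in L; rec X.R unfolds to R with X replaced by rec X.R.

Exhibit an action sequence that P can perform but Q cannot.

db

P's transition system — 2 states:
  p0 = rec X. d.X + (0 + 0) + d.b.X → ··d··> p0, ··d··> p1
  p1 = b.(rec X. d.X + (0 + 0) + d.b.X) → ··b··> p0
Q's transition system — 2 states:
  q0 = rec X. d.X + (0 + 0) + a.b.X → ··a··> q1, ··d··> q0
  q1 = b.(rec X. d.X + (0 + 0) + a.b.X) → ··b··> q0
Run σ = ⟨db⟩ on P: start {p0}
  [1] d ⇒ {p0, p1}
  [2] b ⇒ {p0}
  ✓ P
Run σ = ⟨db⟩ on Q: start {q0}
  [1] d ⇒ {q0}
  [2] b ⇒ ∅  — Q cannot continue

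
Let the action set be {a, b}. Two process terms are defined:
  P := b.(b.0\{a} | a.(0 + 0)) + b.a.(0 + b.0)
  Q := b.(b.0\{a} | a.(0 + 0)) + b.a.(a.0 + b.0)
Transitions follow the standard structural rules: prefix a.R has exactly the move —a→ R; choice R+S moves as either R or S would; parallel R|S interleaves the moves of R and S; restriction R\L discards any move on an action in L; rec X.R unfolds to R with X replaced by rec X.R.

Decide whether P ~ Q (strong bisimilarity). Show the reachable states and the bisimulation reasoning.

LTS(P): 8 reachable states
  p0 = b.(b.0\{a} | a.(0 + 0)) + b.a.(0 + b.0) → -b-> p1, -b-> p2
  p1 = a.(0 + b.0) → -a-> p3
  p2 = b.0\{a} | a.(0 + 0) → -a-> p4, -b-> p5
  p3 = 0 + b.0 → -b-> p6
  p4 = b.0\{a} | (0 + 0) → -b-> p7
  p5 = 0\{a} | a.(0 + 0) → -a-> p7
  p6 = 0 → ·
  p7 = 0\{a} | (0 + 0) → ·
LTS(Q): 8 reachable states
  q0 = b.(b.0\{a} | a.(0 + 0)) + b.a.(a.0 + b.0) → -b-> q1, -b-> q2
  q1 = a.(a.0 + b.0) → -a-> q3
  q2 = b.0\{a} | a.(0 + 0) → -a-> q4, -b-> q5
  q3 = a.0 + b.0 → -a-> q6, -b-> q6
  q4 = b.0\{a} | (0 + 0) → -b-> q7
  q5 = 0\{a} | a.(0 + 0) → -a-> q7
  q6 = 0 → ·
  q7 = 0\{a} | (0 + 0) → ·
Partition-refinement fixed point:
  B0 = {p0}
  B1 = {p1}
  B2 = {p3, p4, q4}
  B3 = {p6, p7, q6, q7}
  B4 = {p2, q2}
  B5 = {p5, q5}
  B6 = {q0}
  B7 = {q1}
  B8 = {q3}
p0 ∈ B0, q0 ∈ B6 → different blocks

not bisimilar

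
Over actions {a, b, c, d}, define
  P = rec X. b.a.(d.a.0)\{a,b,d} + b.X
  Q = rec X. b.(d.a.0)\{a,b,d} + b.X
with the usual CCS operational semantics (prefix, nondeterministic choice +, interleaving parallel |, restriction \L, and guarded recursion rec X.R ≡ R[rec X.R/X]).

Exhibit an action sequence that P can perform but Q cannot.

P's transition system — 3 states:
  s0 = rec X. b.a.(d.a.0)\{a,b,d} + b.X has moves ··b··> s0, ··b··> s1
  s1 = a.(d.a.0)\{a,b,d} has moves ··a··> s2
  s2 = (d.a.0)\{a,b,d} has moves ∅
Q's transition system — 2 states:
  t0 = rec X. b.(d.a.0)\{a,b,d} + b.X has moves ··b··> t0, ··b··> t1
  t1 = (d.a.0)\{a,b,d} has moves ∅
Run σ = ⟨ba⟩ on P: start {s0}
  [1] b ⇒ {s0, s1}
  [2] a ⇒ {s2}
  P completes σ.
Run σ = ⟨ba⟩ on Q: start {t0}
  [1] b ⇒ {t0, t1}
  [2] a ⇒ no successor for Q

ba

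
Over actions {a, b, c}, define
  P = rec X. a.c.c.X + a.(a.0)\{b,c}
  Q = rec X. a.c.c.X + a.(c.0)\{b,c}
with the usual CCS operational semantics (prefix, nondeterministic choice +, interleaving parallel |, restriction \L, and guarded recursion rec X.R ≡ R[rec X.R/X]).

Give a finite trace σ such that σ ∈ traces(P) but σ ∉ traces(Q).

Reachable graph of P (5 states):
  m0 = rec X. a.c.c.X + a.(a.0)\{b,c} | --a--▸ m1, --a--▸ m2
  m1 = (a.0)\{b,c} | --a--▸ m3
  m2 = c.c.(rec X. a.c.c.X + a.(a.0)\{b,c}) | --c--▸ m4
  m3 = 0\{b,c} | ∅
  m4 = c.(rec X. a.c.c.X + a.(a.0)\{b,c}) | --c--▸ m0
Reachable graph of Q (4 states):
  n0 = rec X. a.c.c.X + a.(c.0)\{b,c} | --a--▸ n1, --a--▸ n2
  n1 = (c.0)\{b,c} | ∅
  n2 = c.c.(rec X. a.c.c.X + a.(c.0)\{b,c}) | --c--▸ n3
  n3 = c.(rec X. a.c.c.X + a.(c.0)\{b,c}) | --c--▸ n0
Executing aa from P (initial set {m0}):
  [1] a ⇒ {m1, m2}
  [2] a ⇒ {m3}
  ✓ P
Executing aa from Q (initial set {n0}):
  [1] a ⇒ {n1, n2}
  [2] a ⇒ ∅ (Q stuck)

aa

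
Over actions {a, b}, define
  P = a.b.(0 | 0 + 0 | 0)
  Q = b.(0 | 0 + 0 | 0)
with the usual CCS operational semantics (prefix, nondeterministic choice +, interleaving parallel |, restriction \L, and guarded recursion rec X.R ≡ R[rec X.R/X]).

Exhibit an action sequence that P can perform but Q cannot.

a

LTS(P): 3 reachable states
  u0 = a.b.(0 | 0 + 0 | 0) | —a→ u1
  u1 = b.(0 | 0 + 0 | 0) | —b→ u2
  u2 = 0 | 0 + 0 | 0 | stopped
LTS(Q): 2 reachable states
  v0 = b.(0 | 0 + 0 | 0) | —b→ v1
  v1 = 0 | 0 + 0 | 0 | stopped
Executing a from P (initial set {u0}):
  [1] a ⇒ {u1}
  ✓ P
Executing a from Q (initial set {v0}):
  [1] a ⇒ no successor for Q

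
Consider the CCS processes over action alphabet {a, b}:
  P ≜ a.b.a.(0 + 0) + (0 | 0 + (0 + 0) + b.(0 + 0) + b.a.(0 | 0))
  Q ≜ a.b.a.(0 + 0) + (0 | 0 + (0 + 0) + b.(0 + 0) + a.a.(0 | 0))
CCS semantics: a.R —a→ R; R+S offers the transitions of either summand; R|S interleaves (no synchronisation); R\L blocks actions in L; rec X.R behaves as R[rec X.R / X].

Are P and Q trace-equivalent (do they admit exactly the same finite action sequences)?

LTS(P): 6 reachable states
  p0 = a.b.a.(0 + 0) + (0 | 0 + (0 + 0) + b.(0 + 0) + b.a.(0 | 0)) has moves -a-> p1, -b-> p2, -b-> p3
  p1 = b.a.(0 + 0) has moves -b-> p4
  p2 = 0 + 0 has moves stopped
  p3 = a.(0 | 0) has moves -a-> p5
  p4 = a.(0 + 0) has moves -a-> p2
  p5 = 0 | 0 has moves stopped
LTS(Q): 6 reachable states
  q0 = a.b.a.(0 + 0) + (0 | 0 + (0 + 0) + b.(0 + 0) + a.a.(0 | 0)) has moves -a-> q1, -a-> q2, -b-> q3
  q1 = a.(0 | 0) has moves -a-> q4
  q2 = b.a.(0 + 0) has moves -b-> q5
  q3 = 0 + 0 has moves stopped
  q4 = 0 | 0 has moves stopped
  q5 = a.(0 + 0) has moves -a-> q3
Executing ba from P (initial set {p0}):
  after b @ step 1: {p2, p3}
  after a @ step 2: {p5}
  — P admits the full trace.
Executing ba from Q (initial set {q0}):
  after b @ step 1: {q3}
  after a @ step 2: ∅  — Q cannot continue

traces(P) ≠ traces(Q) — witness ⟨ba⟩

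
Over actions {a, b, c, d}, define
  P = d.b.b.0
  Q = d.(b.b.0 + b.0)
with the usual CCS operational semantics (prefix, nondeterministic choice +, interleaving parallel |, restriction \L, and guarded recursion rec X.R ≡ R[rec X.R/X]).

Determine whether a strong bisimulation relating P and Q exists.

P's transition system — 4 states:
  u0 = d.b.b.0 | =d=> u1
  u1 = b.b.0 | =b=> u2
  u2 = b.0 | =b=> u3
  u3 = 0 | (no moves)
Q's transition system — 4 states:
  v0 = d.(b.b.0 + b.0) | =d=> v1
  v1 = b.b.0 + b.0 | =b=> v2, =b=> v3
  v2 = 0 | (no moves)
  v3 = b.0 | =b=> v2
Partition-refinement fixed point:
  B0 = {u0}
  B1 = {u1}
  B2 = {u2, v3}
  B3 = {u3, v2}
  B4 = {v0}
  B5 = {v1}
u0 ∈ B0, v0 ∈ B4 → different blocks

P ≁ Q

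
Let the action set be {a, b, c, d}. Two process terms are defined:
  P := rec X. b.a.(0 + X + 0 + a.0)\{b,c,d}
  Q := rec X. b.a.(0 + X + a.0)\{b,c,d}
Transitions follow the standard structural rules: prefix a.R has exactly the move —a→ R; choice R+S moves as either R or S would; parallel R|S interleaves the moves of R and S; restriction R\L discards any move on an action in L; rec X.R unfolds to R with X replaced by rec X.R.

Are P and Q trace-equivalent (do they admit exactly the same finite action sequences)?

LTS(P): 4 reachable states
  m0 = rec X. b.a.(0 + X + 0 + a.0)\{b,c,d} has moves -b-> m1
  m1 = a.(0 + (rec X. b.a.(0 + X + 0 + a.0)\{b,c,d}) + 0 + a.0)\{b,c,d} has moves -a-> m2
  m2 = (0 + (rec X. b.a.(0 + X + 0 + a.0)\{b,c,d}) + 0 + a.0)\{b,c,d} has moves -a-> m3
  m3 = 0\{b,c,d} has moves ∅
LTS(Q): 4 reachable states
  n0 = rec X. b.a.(0 + X + a.0)\{b,c,d} has moves -b-> n1
  n1 = a.(0 + (rec X. b.a.(0 + X + a.0)\{b,c,d}) + a.0)\{b,c,d} has moves -a-> n2
  n2 = (0 + (rec X. b.a.(0 + X + a.0)\{b,c,d}) + a.0)\{b,c,d} has moves -a-> n3
  n3 = 0\{b,c,d} has moves ∅
Coarsest stable partition (strong bisimilarity classes):
  B0 = {m0, n0}
  B1 = {m1, n1}
  B2 = {m2, n2}
  B3 = {m3, n3}
m0 ∈ B0, n0 ∈ B0 → same block
Bisimilar ⇒ trace-equivalent.

YES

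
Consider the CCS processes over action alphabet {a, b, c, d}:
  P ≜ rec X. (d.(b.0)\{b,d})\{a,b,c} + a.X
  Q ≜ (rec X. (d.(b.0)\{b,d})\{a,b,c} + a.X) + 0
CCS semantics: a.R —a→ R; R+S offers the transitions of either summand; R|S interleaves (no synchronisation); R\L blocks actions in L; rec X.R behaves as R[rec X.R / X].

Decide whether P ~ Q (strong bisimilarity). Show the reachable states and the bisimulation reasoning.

LTS(P): 2 reachable states
  s0 = rec X. (d.(b.0)\{b,d})\{a,b,c} + a.X has moves --a--▸ s0, --d--▸ s1
  s1 = (b.0)\{b,d}\{a,b,c} has moves deadlocked
LTS(Q): 3 reachable states
  t0 = (rec X. (d.(b.0)\{b,d})\{a,b,c} + a.X) + 0 has moves --a--▸ t1, --d--▸ t2
  t1 = rec X. (d.(b.0)\{b,d})\{a,b,c} + a.X has moves --a--▸ t1, --d--▸ t2
  t2 = (b.0)\{b,d}\{a,b,c} has moves deadlocked
Partition-refinement fixed point:
  B0 = {s0, t0, t1}
  B1 = {s1, t2}
s0 ∈ B0, t0 ∈ B0 → same block

P ~ Q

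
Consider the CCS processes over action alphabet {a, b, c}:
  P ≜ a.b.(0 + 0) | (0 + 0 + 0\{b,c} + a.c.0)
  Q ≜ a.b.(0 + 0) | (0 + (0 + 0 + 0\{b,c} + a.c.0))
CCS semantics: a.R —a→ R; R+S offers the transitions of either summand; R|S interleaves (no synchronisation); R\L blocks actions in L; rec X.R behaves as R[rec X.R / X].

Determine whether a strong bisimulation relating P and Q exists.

P's transition system — 9 states:
  m0 = a.b.(0 + 0) | (0 + 0 + 0\{b,c} + a.c.0) :: =a=> m1, =a=> m2
  m1 = a.b.(0 + 0) | c.0 :: =a=> m3, =c=> m4
  m2 = b.(0 + 0) | (0 + 0 + 0\{b,c} + a.c.0) :: =a=> m3, =b=> m5
  m3 = b.(0 + 0) | c.0 :: =b=> m6, =c=> m7
  m4 = a.b.(0 + 0) | 0 :: =a=> m7
  m5 = (0 + 0) | (0 + 0 + 0\{b,c} + a.c.0) :: =a=> m6
  m6 = (0 + 0) | c.0 :: =c=> m8
  m7 = b.(0 + 0) | 0 :: =b=> m8
  m8 = (0 + 0) | 0 :: deadlocked
Q's transition system — 9 states:
  n0 = a.b.(0 + 0) | (0 + (0 + 0 + 0\{b,c} + a.c.0)) :: =a=> n1, =a=> n2
  n1 = a.b.(0 + 0) | c.0 :: =a=> n3, =c=> n4
  n2 = b.(0 + 0) | (0 + (0 + 0 + 0\{b,c} + a.c.0)) :: =a=> n3, =b=> n5
  n3 = b.(0 + 0) | c.0 :: =b=> n6, =c=> n7
  n4 = a.b.(0 + 0) | 0 :: =a=> n7
  n5 = (0 + 0) | (0 + (0 + 0 + 0\{b,c} + a.c.0)) :: =a=> n6
  n6 = (0 + 0) | c.0 :: =c=> n8
  n7 = b.(0 + 0) | 0 :: =b=> n8
  n8 = (0 + 0) | 0 :: deadlocked
Bisimilarity quotient blocks:
  B0 = {m0, n0}
  B1 = {m1, n1}
  B2 = {m4, n4}
  B3 = {m7, n7}
  B4 = {m8, n8}
  B5 = {m3, n3}
  B6 = {m6, n6}
  B7 = {m2, n2}
  B8 = {m5, n5}
m0 ∈ B0, n0 ∈ B0 → same block

bisimilar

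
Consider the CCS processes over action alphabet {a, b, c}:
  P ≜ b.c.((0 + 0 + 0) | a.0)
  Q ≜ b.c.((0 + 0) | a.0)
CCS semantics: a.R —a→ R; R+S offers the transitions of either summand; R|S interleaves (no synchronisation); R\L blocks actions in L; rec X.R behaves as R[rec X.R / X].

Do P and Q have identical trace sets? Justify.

traces(P) = traces(Q)

LTS(P): 4 reachable states
  p0 = b.c.((0 + 0 + 0) | a.0) ⊢ --b--▸ p1
  p1 = c.((0 + 0 + 0) | a.0) ⊢ --c--▸ p2
  p2 = (0 + 0 + 0) | a.0 ⊢ --a--▸ p3
  p3 = (0 + 0 + 0) | 0 ⊢ (no moves)
LTS(Q): 4 reachable states
  q0 = b.c.((0 + 0) | a.0) ⊢ --b--▸ q1
  q1 = c.((0 + 0) | a.0) ⊢ --c--▸ q2
  q2 = (0 + 0) | a.0 ⊢ --a--▸ q3
  q3 = (0 + 0) | 0 ⊢ (no moves)
Partition-refinement fixed point:
  B0 = {p0, q0}
  B1 = {p1, q1}
  B2 = {p2, q2}
  B3 = {p3, q3}
p0 ∈ B0, q0 ∈ B0 → same block
Bisimilar ⇒ trace-equivalent.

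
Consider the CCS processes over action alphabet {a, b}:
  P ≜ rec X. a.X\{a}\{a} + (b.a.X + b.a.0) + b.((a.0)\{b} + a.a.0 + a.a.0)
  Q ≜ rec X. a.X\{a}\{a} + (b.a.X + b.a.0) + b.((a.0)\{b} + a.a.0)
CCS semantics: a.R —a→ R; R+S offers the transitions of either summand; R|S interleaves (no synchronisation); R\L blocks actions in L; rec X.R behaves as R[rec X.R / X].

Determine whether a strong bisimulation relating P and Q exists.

bisimilar

Reachable graph of P (10 states):
  m0 = rec X. a.X\{a}\{a} + (b.a.X + b.a.0) + b.((a.0)\{b} + a.a.0 + a.a.0) :: ··a··> m1, ··b··> m2, ··b··> m3, ··b··> m4
  m1 = (rec X. a.X\{a}\{a} + (b.a.X + b.a.0) + b.((a.0)\{b} + a.a.0 + a.a.0))\{a}\{a} :: ··b··> m5, ··b··> m6, ··b··> m7
  m2 = (a.0)\{b} + a.a.0 + a.a.0 :: ··a··> m4, ··a··> m8
  m3 = a.(rec X. a.X\{a}\{a} + (b.a.X + b.a.0) + b.((a.0)\{b} + a.a.0 + a.a.0)) :: ··a··> m0
  m4 = a.0 :: ··a··> m9
  m5 = ((a.0)\{b} + a.a.0 + a.a.0)\{a}\{a} :: ·
  m6 = (a.(rec X. a.X\{a}\{a} + (b.a.X + b.a.0) + b.((a.0)\{b} + a.a.0 + a.a.0)))\{a}\{a} :: ·
  m7 = (a.0)\{a}\{a} :: ·
  m8 = 0\{b} :: ·
  m9 = 0 :: ·
Reachable graph of Q (10 states):
  n0 = rec X. a.X\{a}\{a} + (b.a.X + b.a.0) + b.((a.0)\{b} + a.a.0) :: ··a··> n1, ··b··> n2, ··b··> n3, ··b··> n4
  n1 = (rec X. a.X\{a}\{a} + (b.a.X + b.a.0) + b.((a.0)\{b} + a.a.0))\{a}\{a} :: ··b··> n5, ··b··> n6, ··b··> n7
  n2 = (a.0)\{b} + a.a.0 :: ··a··> n4, ··a··> n8
  n3 = a.(rec X. a.X\{a}\{a} + (b.a.X + b.a.0) + b.((a.0)\{b} + a.a.0)) :: ··a··> n0
  n4 = a.0 :: ··a··> n9
  n5 = ((a.0)\{b} + a.a.0)\{a}\{a} :: ·
  n6 = (a.(rec X. a.X\{a}\{a} + (b.a.X + b.a.0) + b.((a.0)\{b} + a.a.0)))\{a}\{a} :: ·
  n7 = (a.0)\{a}\{a} :: ·
  n8 = 0\{b} :: ·
  n9 = 0 :: ·
Bisimilarity quotient blocks:
  B0 = {m0, n0}
  B1 = {m2, n2}
  B2 = {m5, m6, m7, m8, m9, n5, n6, n7, n8, n9}
  B3 = {m4, n4}
  B4 = {m3, n3}
  B5 = {m1, n1}
m0 ∈ B0, n0 ∈ B0 → same block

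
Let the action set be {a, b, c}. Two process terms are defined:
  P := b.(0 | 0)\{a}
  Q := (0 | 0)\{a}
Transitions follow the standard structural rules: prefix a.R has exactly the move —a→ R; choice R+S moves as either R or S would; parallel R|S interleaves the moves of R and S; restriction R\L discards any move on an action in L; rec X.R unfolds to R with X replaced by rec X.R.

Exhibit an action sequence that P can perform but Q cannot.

b

Reachable graph of P (2 states):
  u0 = b.(0 | 0)\{a} | -b-> u1
  u1 = (0 | 0)\{a} | (no moves)
Reachable graph of Q (1 states):
  v0 = (0 | 0)\{a} | (no moves)
Run σ = ⟨b⟩ on P: start {u0}
  step 1 (b): {u1}
  — P admits the full trace.
Run σ = ⟨b⟩ on Q: start {v0}
  step 1 (b): ∅  — Q cannot continue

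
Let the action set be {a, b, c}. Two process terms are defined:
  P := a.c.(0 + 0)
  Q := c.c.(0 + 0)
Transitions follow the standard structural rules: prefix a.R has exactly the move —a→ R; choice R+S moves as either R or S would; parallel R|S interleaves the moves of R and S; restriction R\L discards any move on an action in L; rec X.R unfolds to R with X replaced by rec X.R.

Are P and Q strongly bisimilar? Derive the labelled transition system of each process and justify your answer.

P's transition system — 3 states:
  u0 = a.c.(0 + 0) :: —a→ u1
  u1 = c.(0 + 0) :: —c→ u2
  u2 = 0 + 0 :: deadlocked
Q's transition system — 3 states:
  v0 = c.c.(0 + 0) :: —c→ v1
  v1 = c.(0 + 0) :: —c→ v2
  v2 = 0 + 0 :: deadlocked
Partition-refinement fixed point:
  B0 = {u0}
  B1 = {u1, v1}
  B2 = {u2, v2}
  B3 = {v0}
u0 ∈ B0, v0 ∈ B3 → different blocks

P ≁ Q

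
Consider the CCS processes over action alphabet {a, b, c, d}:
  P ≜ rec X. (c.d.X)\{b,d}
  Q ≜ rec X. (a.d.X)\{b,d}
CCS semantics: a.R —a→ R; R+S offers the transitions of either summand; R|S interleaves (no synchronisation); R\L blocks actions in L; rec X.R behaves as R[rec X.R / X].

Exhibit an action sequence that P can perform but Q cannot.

Reachable graph of P (2 states):
  p0 = rec X. (c.d.X)\{b,d} → =c=> p1
  p1 = (d.(rec X. (c.d.X)\{b,d}))\{b,d} → (no moves)
Reachable graph of Q (2 states):
  q0 = rec X. (a.d.X)\{b,d} → =a=> q1
  q1 = (d.(rec X. (a.d.X)\{b,d}))\{b,d} → (no moves)
Trace ⟨c⟩ through P, begin at {p0}:
  step 1 (c): {p1}
  — P admits the full trace.
Trace ⟨c⟩ through Q, begin at {q0}:
  step 1 (c): ∅ (Q stuck)

c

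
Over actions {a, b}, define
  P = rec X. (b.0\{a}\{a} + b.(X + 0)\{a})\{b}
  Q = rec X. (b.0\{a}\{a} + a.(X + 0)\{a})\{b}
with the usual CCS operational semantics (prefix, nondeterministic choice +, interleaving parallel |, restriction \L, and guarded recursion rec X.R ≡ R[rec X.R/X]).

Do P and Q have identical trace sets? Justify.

Reachable graph of P (1 states):
  p0 = rec X. (b.0\{a}\{a} + b.(X + 0)\{a})\{b} ⊢ stopped
Reachable graph of Q (2 states):
  q0 = rec X. (b.0\{a}\{a} + a.(X + 0)\{a})\{b} ⊢ --a--▸ q1
  q1 = ((rec X. (b.0\{a}\{a} + a.(X + 0)\{a})\{b}) + 0)\{a}\{b} ⊢ stopped
Trace ⟨a⟩ through Q, begin at {q0}:
  after a @ step 1: {q1}
  Q completes σ.
Trace ⟨a⟩ through P, begin at {p0}:
  after a @ step 1: no successor for P

traces(P) ≠ traces(Q) — witness ⟨a⟩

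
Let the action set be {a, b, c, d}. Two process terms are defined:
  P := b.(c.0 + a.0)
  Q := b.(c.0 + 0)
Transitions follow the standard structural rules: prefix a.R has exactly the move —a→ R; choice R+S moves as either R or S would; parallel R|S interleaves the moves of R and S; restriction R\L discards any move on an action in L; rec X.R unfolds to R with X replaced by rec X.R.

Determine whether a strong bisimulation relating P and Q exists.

not bisimilar

Reachable graph of P (3 states):
  u0 = b.(c.0 + a.0) has moves =b=> u1
  u1 = c.0 + a.0 has moves =a=> u2, =c=> u2
  u2 = 0 has moves stopped
Reachable graph of Q (3 states):
  v0 = b.(c.0 + 0) has moves =b=> v1
  v1 = c.0 + 0 has moves =c=> v2
  v2 = 0 has moves stopped
Bisimilarity quotient blocks:
  B0 = {u0}
  B1 = {u1}
  B2 = {u2, v2}
  B3 = {v0}
  B4 = {v1}
u0 ∈ B0, v0 ∈ B3 → different blocks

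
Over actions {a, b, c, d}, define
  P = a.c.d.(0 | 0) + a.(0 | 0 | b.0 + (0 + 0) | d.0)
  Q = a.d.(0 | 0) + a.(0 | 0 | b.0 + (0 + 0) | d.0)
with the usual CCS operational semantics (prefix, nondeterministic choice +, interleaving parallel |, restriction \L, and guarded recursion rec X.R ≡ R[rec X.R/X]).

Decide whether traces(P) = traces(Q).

trace-distinct — witness ⟨ac⟩

Reachable graph of P (7 states):
  m0 = a.c.d.(0 | 0) + a.(0 | 0 | b.0 + (0 + 0) | d.0) has moves =a=> m1, =a=> m2
  m1 = 0 | 0 | b.0 + (0 + 0) | d.0 has moves =b=> m3, =d=> m4
  m2 = c.d.(0 | 0) has moves =c=> m5
  m3 = 0 | 0 | 0 has moves ·
  m4 = (0 + 0) | 0 has moves ·
  m5 = d.(0 | 0) has moves =d=> m6
  m6 = 0 | 0 has moves ·
Reachable graph of Q (6 states):
  n0 = a.d.(0 | 0) + a.(0 | 0 | b.0 + (0 + 0) | d.0) has moves =a=> n1, =a=> n2
  n1 = 0 | 0 | b.0 + (0 + 0) | d.0 has moves =b=> n3, =d=> n4
  n2 = d.(0 | 0) has moves =d=> n5
  n3 = 0 | 0 | 0 has moves ·
  n4 = (0 + 0) | 0 has moves ·
  n5 = 0 | 0 has moves ·
Run σ = ⟨ac⟩ on P: start {m0}
  after a @ step 1: {m1, m2}
  after c @ step 2: {m5}
  — P admits the full trace.
Run σ = ⟨ac⟩ on Q: start {n0}
  after a @ step 1: {n1, n2}
  after c @ step 2: ∅ (Q stuck)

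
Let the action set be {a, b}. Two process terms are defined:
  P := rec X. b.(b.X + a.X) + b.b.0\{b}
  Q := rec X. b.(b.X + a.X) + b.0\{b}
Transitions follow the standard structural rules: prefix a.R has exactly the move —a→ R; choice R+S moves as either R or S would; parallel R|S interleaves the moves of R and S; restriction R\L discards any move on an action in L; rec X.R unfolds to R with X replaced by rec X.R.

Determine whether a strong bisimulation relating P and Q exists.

NO

P's transition system — 4 states:
  m0 = rec X. b.(b.X + a.X) + b.b.0\{b} ⊢ -b-> m1, -b-> m2
  m1 = b.(rec X. b.(b.X + a.X) + b.b.0\{b}) + a.(rec X. b.(b.X + a.X) + b.b.0\{b}) ⊢ -a-> m0, -b-> m0
  m2 = b.0\{b} ⊢ -b-> m3
  m3 = 0\{b} ⊢ ∅
Q's transition system — 3 states:
  n0 = rec X. b.(b.X + a.X) + b.0\{b} ⊢ -b-> n1, -b-> n2
  n1 = 0\{b} ⊢ ∅
  n2 = b.(rec X. b.(b.X + a.X) + b.0\{b}) + a.(rec X. b.(b.X + a.X) + b.0\{b}) ⊢ -a-> n0, -b-> n0
Partition-refinement fixed point:
  B0 = {m0}
  B1 = {m1}
  B2 = {m2}
  B3 = {m3, n1}
  B4 = {n0}
  B5 = {n2}
m0 ∈ B0, n0 ∈ B4 → different blocks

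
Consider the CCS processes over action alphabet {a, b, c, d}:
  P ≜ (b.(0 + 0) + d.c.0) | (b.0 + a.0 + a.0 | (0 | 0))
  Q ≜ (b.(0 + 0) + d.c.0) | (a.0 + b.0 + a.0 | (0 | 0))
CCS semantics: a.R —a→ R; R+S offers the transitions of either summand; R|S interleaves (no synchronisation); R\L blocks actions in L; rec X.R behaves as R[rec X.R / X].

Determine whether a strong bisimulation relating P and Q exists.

LTS(P): 12 reachable states
  p0 = (b.(0 + 0) + d.c.0) | (b.0 + a.0 + a.0 | (0 | 0)) | -a-> p1, -a-> p2, -b-> p2, -b-> p3, -d-> p4
  p1 = (b.(0 + 0) + d.c.0) | (0 | (0 | 0)) | -b-> p5, -d-> p6
  p2 = (b.(0 + 0) + d.c.0) | 0 | -b-> p7, -d-> p8
  p3 = (0 + 0) | (b.0 + a.0 + a.0 | (0 | 0)) | -a-> p5, -a-> p7, -b-> p7
  p4 = c.0 | (b.0 + a.0 + a.0 | (0 | 0)) | -a-> p6, -a-> p8, -b-> p8, -c-> p9
  p5 = (0 + 0) | (0 | (0 | 0)) | ·
  p6 = c.0 | (0 | (0 | 0)) | -c-> p10
  p7 = (0 + 0) | 0 | ·
  p8 = c.0 | 0 | -c-> p11
  p9 = 0 | (b.0 + a.0 + a.0 | (0 | 0)) | -a-> p10, -a-> p11, -b-> p11
  p10 = 0 | (0 | (0 | 0)) | ·
  p11 = 0 | 0 | ·
LTS(Q): 12 reachable states
  q0 = (b.(0 + 0) + d.c.0) | (a.0 + b.0 + a.0 | (0 | 0)) | -a-> q1, -a-> q2, -b-> q2, -b-> q3, -d-> q4
  q1 = (b.(0 + 0) + d.c.0) | (0 | (0 | 0)) | -b-> q5, -d-> q6
  q2 = (b.(0 + 0) + d.c.0) | 0 | -b-> q7, -d-> q8
  q3 = (0 + 0) | (a.0 + b.0 + a.0 | (0 | 0)) | -a-> q5, -a-> q7, -b-> q7
  q4 = c.0 | (a.0 + b.0 + a.0 | (0 | 0)) | -a-> q6, -a-> q8, -b-> q8, -c-> q9
  q5 = (0 + 0) | (0 | (0 | 0)) | ·
  q6 = c.0 | (0 | (0 | 0)) | -c-> q10
  q7 = (0 + 0) | 0 | ·
  q8 = c.0 | 0 | -c-> q11
  q9 = 0 | (a.0 + b.0 + a.0 | (0 | 0)) | -a-> q10, -a-> q11, -b-> q11
  q10 = 0 | (0 | (0 | 0)) | ·
  q11 = 0 | 0 | ·
Partition-refinement fixed point:
  B0 = {p0, q0}
  B1 = {p1, p2, q1, q2}
  B2 = {p6, p8, q6, q8}
  B3 = {p10, p11, p5, p7, q10, q11, q5, q7}
  B4 = {p4, q4}
  B5 = {p3, p9, q3, q9}
p0 ∈ B0, q0 ∈ B0 → same block

YES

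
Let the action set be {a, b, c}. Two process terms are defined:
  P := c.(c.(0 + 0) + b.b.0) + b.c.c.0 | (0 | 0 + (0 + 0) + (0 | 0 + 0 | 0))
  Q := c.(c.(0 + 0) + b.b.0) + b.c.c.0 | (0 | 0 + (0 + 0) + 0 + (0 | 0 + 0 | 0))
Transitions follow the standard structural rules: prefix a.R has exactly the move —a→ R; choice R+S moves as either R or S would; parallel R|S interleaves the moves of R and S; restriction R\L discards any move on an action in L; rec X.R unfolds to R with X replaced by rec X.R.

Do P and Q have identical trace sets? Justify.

YES

Reachable graph of P (8 states):
  s0 = c.(c.(0 + 0) + b.b.0) + b.c.c.0 | (0 | 0 + (0 + 0) + (0 | 0 + 0 | 0)) has moves ··b··> s1, ··c··> s2
  s1 = c.c.0 | (0 | 0 + (0 + 0) + (0 | 0 + 0 | 0)) has moves ··c··> s3
  s2 = c.(0 + 0) + b.b.0 has moves ··b··> s4, ··c··> s5
  s3 = c.0 | (0 | 0 + (0 + 0) + (0 | 0 + 0 | 0)) has moves ··c··> s6
  s4 = b.0 has moves ··b··> s7
  s5 = 0 + 0 has moves ∅
  s6 = 0 | (0 | 0 + (0 + 0) + (0 | 0 + 0 | 0)) has moves ∅
  s7 = 0 has moves ∅
Reachable graph of Q (8 states):
  t0 = c.(c.(0 + 0) + b.b.0) + b.c.c.0 | (0 | 0 + (0 + 0) + 0 + (0 | 0 + 0 | 0)) has moves ··b··> t1, ··c··> t2
  t1 = c.c.0 | (0 | 0 + (0 + 0) + 0 + (0 | 0 + 0 | 0)) has moves ··c··> t3
  t2 = c.(0 + 0) + b.b.0 has moves ··b··> t4, ··c··> t5
  t3 = c.0 | (0 | 0 + (0 + 0) + 0 + (0 | 0 + 0 | 0)) has moves ··c··> t6
  t4 = b.0 has moves ··b··> t7
  t5 = 0 + 0 has moves ∅
  t6 = 0 | (0 | 0 + (0 + 0) + 0 + (0 | 0 + 0 | 0)) has moves ∅
  t7 = 0 has moves ∅
Coarsest stable partition (strong bisimilarity classes):
  B0 = {s0, t0}
  B1 = {s2, t2}
  B2 = {s4, t4}
  B3 = {s5, s6, s7, t5, t6, t7}
  B4 = {s1, t1}
  B5 = {s3, t3}
s0 ∈ B0, t0 ∈ B0 → same block
Bisimilar ⇒ trace-equivalent.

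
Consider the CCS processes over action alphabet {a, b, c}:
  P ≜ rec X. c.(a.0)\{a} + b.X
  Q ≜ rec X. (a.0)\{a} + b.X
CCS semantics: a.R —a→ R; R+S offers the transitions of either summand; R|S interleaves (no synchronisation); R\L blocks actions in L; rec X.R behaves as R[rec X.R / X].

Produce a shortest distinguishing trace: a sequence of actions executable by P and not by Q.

Reachable graph of P (2 states):
  m0 = rec X. c.(a.0)\{a} + b.X :: --b--▸ m0, --c--▸ m1
  m1 = (a.0)\{a} :: stopped
Reachable graph of Q (1 states):
  n0 = rec X. (a.0)\{a} + b.X :: --b--▸ n0
Run σ = ⟨c⟩ on P: start {m0}
  step 1 (c): {m1}
  P completes σ.
Run σ = ⟨c⟩ on Q: start {n0}
  step 1 (c): ∅ (Q stuck)

c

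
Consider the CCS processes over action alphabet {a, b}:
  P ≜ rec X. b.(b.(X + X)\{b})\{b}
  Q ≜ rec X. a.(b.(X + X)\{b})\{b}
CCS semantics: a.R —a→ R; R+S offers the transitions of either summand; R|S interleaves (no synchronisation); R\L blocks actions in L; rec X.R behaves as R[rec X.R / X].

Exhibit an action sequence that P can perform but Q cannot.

Reachable graph of P (2 states):
  p0 = rec X. b.(b.(X + X)\{b})\{b} ⊢ =b=> p1
  p1 = (b.((rec X. b.(b.(X + X)\{b})\{b}) + (rec X. b.(b.(X + X)\{b})\{b}))\{b})\{b} ⊢ deadlocked
Reachable graph of Q (2 states):
  q0 = rec X. a.(b.(X + X)\{b})\{b} ⊢ =a=> q1
  q1 = (b.((rec X. a.(b.(X + X)\{b})\{b}) + (rec X. a.(b.(X + X)\{b})\{b}))\{b})\{b} ⊢ deadlocked
Trace ⟨b⟩ through P, begin at {p0}:
  [1] b ⇒ {p1}
  ✓ P
Trace ⟨b⟩ through Q, begin at {q0}:
  [1] b ⇒ no successor for Q

b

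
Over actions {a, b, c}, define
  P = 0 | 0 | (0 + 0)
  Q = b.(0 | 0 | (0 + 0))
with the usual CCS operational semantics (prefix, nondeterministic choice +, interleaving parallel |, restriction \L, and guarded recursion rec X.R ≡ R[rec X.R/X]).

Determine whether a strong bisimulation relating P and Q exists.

NO

LTS(P): 1 reachable states
  p0 = 0 | 0 | (0 + 0) ⊢ deadlocked
LTS(Q): 2 reachable states
  q0 = b.(0 | 0 | (0 + 0)) ⊢ —b→ q1
  q1 = 0 | 0 | (0 + 0) ⊢ deadlocked
Partition-refinement fixed point:
  B0 = {p0, q1}
  B1 = {q0}
p0 ∈ B0, q0 ∈ B1 → different blocks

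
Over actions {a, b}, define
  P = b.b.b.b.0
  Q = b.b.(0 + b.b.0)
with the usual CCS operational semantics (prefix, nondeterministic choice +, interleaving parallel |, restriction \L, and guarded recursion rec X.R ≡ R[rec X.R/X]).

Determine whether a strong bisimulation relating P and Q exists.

Reachable graph of P (5 states):
  u0 = b.b.b.b.0 ⊢ =b=> u1
  u1 = b.b.b.0 ⊢ =b=> u2
  u2 = b.b.0 ⊢ =b=> u3
  u3 = b.0 ⊢ =b=> u4
  u4 = 0 ⊢ ∅
Reachable graph of Q (5 states):
  v0 = b.b.(0 + b.b.0) ⊢ =b=> v1
  v1 = b.(0 + b.b.0) ⊢ =b=> v2
  v2 = 0 + b.b.0 ⊢ =b=> v3
  v3 = b.0 ⊢ =b=> v4
  v4 = 0 ⊢ ∅
Bisimilarity quotient blocks:
  B0 = {u0, v0}
  B1 = {u1, v1}
  B2 = {u2, v2}
  B3 = {u3, v3}
  B4 = {u4, v4}
u0 ∈ B0, v0 ∈ B0 → same block

P ~ Q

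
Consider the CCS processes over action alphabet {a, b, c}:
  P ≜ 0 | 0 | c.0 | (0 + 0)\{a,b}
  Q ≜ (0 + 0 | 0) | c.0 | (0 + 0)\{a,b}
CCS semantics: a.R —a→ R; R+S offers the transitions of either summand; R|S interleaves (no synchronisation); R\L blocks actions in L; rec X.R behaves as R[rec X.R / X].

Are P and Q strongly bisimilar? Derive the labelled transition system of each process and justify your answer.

Reachable graph of P (2 states):
  s0 = 0 | 0 | c.0 | (0 + 0)\{a,b} ⊢ ··c··> s1
  s1 = 0 | 0 | 0 | (0 + 0)\{a,b} ⊢ stopped
Reachable graph of Q (2 states):
  t0 = (0 + 0 | 0) | c.0 | (0 + 0)\{a,b} ⊢ ··c··> t1
  t1 = (0 + 0 | 0) | 0 | (0 + 0)\{a,b} ⊢ stopped
Bisimilarity quotient blocks:
  B0 = {s0, t0}
  B1 = {s1, t1}
s0 ∈ B0, t0 ∈ B0 → same block

bisimilar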